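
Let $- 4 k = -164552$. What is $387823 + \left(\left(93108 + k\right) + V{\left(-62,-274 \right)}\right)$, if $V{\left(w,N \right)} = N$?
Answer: $521795$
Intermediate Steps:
$k = 41138$ ($k = \left(- \frac{1}{4}\right) \left(-164552\right) = 41138$)
$387823 + \left(\left(93108 + k\right) + V{\left(-62,-274 \right)}\right) = 387823 + \left(\left(93108 + 41138\right) - 274\right) = 387823 + \left(134246 - 274\right) = 387823 + 133972 = 521795$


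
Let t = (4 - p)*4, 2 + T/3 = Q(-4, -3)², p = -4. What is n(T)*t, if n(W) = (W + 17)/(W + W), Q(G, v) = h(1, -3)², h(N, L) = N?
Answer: -224/3 ≈ -74.667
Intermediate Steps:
Q(G, v) = 1 (Q(G, v) = 1² = 1)
T = -3 (T = -6 + 3*1² = -6 + 3*1 = -6 + 3 = -3)
n(W) = (17 + W)/(2*W) (n(W) = (17 + W)/((2*W)) = (17 + W)*(1/(2*W)) = (17 + W)/(2*W))
t = 32 (t = (4 - 1*(-4))*4 = (4 + 4)*4 = 8*4 = 32)
n(T)*t = ((½)*(17 - 3)/(-3))*32 = ((½)*(-⅓)*14)*32 = -7/3*32 = -224/3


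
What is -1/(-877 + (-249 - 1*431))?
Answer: 1/1557 ≈ 0.00064226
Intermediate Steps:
-1/(-877 + (-249 - 1*431)) = -1/(-877 + (-249 - 431)) = -1/(-877 - 680) = -1/(-1557) = -1*(-1/1557) = 1/1557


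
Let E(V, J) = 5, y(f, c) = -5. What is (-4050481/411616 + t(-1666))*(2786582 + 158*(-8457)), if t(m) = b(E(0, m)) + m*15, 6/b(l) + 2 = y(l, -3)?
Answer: -13059694938236071/360164 ≈ -3.6260e+10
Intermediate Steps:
b(l) = -6/7 (b(l) = 6/(-2 - 5) = 6/(-7) = 6*(-1/7) = -6/7)
t(m) = -6/7 + 15*m (t(m) = -6/7 + m*15 = -6/7 + 15*m)
(-4050481/411616 + t(-1666))*(2786582 + 158*(-8457)) = (-4050481/411616 + (-6/7 + 15*(-1666)))*(2786582 + 158*(-8457)) = (-4050481*1/411616 + (-6/7 - 24990))*(2786582 - 1336206) = (-4050481/411616 - 174936/7)*1450376 = -72034809943/2881312*1450376 = -13059694938236071/360164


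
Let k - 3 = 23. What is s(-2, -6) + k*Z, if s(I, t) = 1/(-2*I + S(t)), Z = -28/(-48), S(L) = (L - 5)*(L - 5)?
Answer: 11381/750 ≈ 15.175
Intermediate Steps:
S(L) = (-5 + L)**2 (S(L) = (-5 + L)*(-5 + L) = (-5 + L)**2)
k = 26 (k = 3 + 23 = 26)
Z = 7/12 (Z = -28*(-1/48) = 7/12 ≈ 0.58333)
s(I, t) = 1/((-5 + t)**2 - 2*I) (s(I, t) = 1/(-2*I + (-5 + t)**2) = 1/((-5 + t)**2 - 2*I))
s(-2, -6) + k*Z = -1/(-(-5 - 6)**2 + 2*(-2)) + 26*(7/12) = -1/(-1*(-11)**2 - 4) + 91/6 = -1/(-1*121 - 4) + 91/6 = -1/(-121 - 4) + 91/6 = -1/(-125) + 91/6 = -1*(-1/125) + 91/6 = 1/125 + 91/6 = 11381/750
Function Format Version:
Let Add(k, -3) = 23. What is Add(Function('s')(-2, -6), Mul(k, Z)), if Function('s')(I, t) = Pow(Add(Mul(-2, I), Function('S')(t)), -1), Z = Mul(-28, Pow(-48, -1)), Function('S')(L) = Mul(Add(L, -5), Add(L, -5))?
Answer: Rational(11381, 750) ≈ 15.175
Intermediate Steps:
Function('S')(L) = Pow(Add(-5, L), 2) (Function('S')(L) = Mul(Add(-5, L), Add(-5, L)) = Pow(Add(-5, L), 2))
k = 26 (k = Add(3, 23) = 26)
Z = Rational(7, 12) (Z = Mul(-28, Rational(-1, 48)) = Rational(7, 12) ≈ 0.58333)
Function('s')(I, t) = Pow(Add(Pow(Add(-5, t), 2), Mul(-2, I)), -1) (Function('s')(I, t) = Pow(Add(Mul(-2, I), Pow(Add(-5, t), 2)), -1) = Pow(Add(Pow(Add(-5, t), 2), Mul(-2, I)), -1))
Add(Function('s')(-2, -6), Mul(k, Z)) = Add(Mul(-1, Pow(Add(Mul(-1, Pow(Add(-5, -6), 2)), Mul(2, -2)), -1)), Mul(26, Rational(7, 12))) = Add(Mul(-1, Pow(Add(Mul(-1, Pow(-11, 2)), -4), -1)), Rational(91, 6)) = Add(Mul(-1, Pow(Add(Mul(-1, 121), -4), -1)), Rational(91, 6)) = Add(Mul(-1, Pow(Add(-121, -4), -1)), Rational(91, 6)) = Add(Mul(-1, Pow(-125, -1)), Rational(91, 6)) = Add(Mul(-1, Rational(-1, 125)), Rational(91, 6)) = Add(Rational(1, 125), Rational(91, 6)) = Rational(11381, 750)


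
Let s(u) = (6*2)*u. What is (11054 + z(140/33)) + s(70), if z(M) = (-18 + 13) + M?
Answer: 392477/33 ≈ 11893.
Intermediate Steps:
z(M) = -5 + M
s(u) = 12*u
(11054 + z(140/33)) + s(70) = (11054 + (-5 + 140/33)) + 12*70 = (11054 + (-5 + 140*(1/33))) + 840 = (11054 + (-5 + 140/33)) + 840 = (11054 - 25/33) + 840 = 364757/33 + 840 = 392477/33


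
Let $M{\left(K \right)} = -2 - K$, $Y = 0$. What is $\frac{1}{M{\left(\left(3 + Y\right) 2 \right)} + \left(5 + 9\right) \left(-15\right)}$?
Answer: $- \frac{1}{218} \approx -0.0045872$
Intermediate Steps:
$\frac{1}{M{\left(\left(3 + Y\right) 2 \right)} + \left(5 + 9\right) \left(-15\right)} = \frac{1}{\left(-2 - \left(3 + 0\right) 2\right) + \left(5 + 9\right) \left(-15\right)} = \frac{1}{\left(-2 - 3 \cdot 2\right) + 14 \left(-15\right)} = \frac{1}{\left(-2 - 6\right) - 210} = \frac{1}{-8 - 210} = \frac{1}{-218} = - \frac{1}{218}$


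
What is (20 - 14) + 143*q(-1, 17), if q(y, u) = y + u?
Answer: 2294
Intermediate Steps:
q(y, u) = u + y
(20 - 14) + 143*q(-1, 17) = (20 - 14) + 143*(17 - 1) = 6 + 143*16 = 6 + 2288 = 2294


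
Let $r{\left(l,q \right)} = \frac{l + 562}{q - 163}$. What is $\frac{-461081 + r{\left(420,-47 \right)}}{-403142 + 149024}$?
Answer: $\frac{24206998}{13341195} \approx 1.8145$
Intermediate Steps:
$r{\left(l,q \right)} = \frac{562 + l}{-163 + q}$
$\frac{-461081 + r{\left(420,-47 \right)}}{-403142 + 149024} = \frac{-461081 + \frac{562 + 420}{-163 - 47}}{-403142 + 149024} = \frac{-461081 + \frac{1}{-210} \cdot 982}{-254118} = \left(-461081 - \frac{491}{105}\right) \left(- \frac{1}{254118}\right) = \left(- \frac{48413996}{105}\right) \left(- \frac{1}{254118}\right) = \frac{24206998}{13341195}$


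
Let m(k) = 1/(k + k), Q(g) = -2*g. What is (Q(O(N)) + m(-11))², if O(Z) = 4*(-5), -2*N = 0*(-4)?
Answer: 772641/484 ≈ 1596.4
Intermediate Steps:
N = 0 (N = -0*(-4) = -½*0 = 0)
O(Z) = -20
m(k) = 1/(2*k)
(Q(O(N)) + m(-11))² = (-2*(-20) + (½)/(-11))² = (40 + (½)*(-1/11))² = (40 - 1/22)² = (879/22)² = 772641/484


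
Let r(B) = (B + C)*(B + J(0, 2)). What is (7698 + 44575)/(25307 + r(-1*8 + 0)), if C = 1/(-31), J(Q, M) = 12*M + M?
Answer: 1620463/780035 ≈ 2.0774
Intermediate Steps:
J(Q, M) = 13*M
C = -1/31 ≈ -0.032258
r(B) = (26 + B)*(-1/31 + B) (r(B) = (B - 1/31)*(B + 13*2) = (-1/31 + B)*(B + 26) = (-1/31 + B)*(26 + B) = (26 + B)*(-1/31 + B))
(7698 + 44575)/(25307 + r(-1*8 + 0)) = (7698 + 44575)/(25307 + (-26/31 + (-1*8 + 0)**2 + 805*(-1*8 + 0)/31)) = 52273/(25307 + (-26/31 + (-8 + 0)**2 + 805*(-8 + 0)/31)) = 52273/(25307 + (-26/31 + (-8)**2 + (805/31)*(-8))) = 52273/(25307 + (-26/31 + 64 - 6440/31)) = 52273/(25307 - 4482/31) = 52273/(780035/31) = 52273*(31/780035) = 1620463/780035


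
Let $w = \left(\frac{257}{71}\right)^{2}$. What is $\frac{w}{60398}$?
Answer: $\frac{66049}{304466318} \approx 0.00021693$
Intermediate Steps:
$w = \frac{66049}{5041}$ ($w = \left(257 \cdot \frac{1}{71}\right)^{2} = \left(\frac{257}{71}\right)^{2} = \frac{66049}{5041} \approx 13.102$)
$\frac{w}{60398} = \frac{66049}{5041 \cdot 60398} = \frac{66049}{5041} \cdot \frac{1}{60398} = \frac{66049}{304466318}$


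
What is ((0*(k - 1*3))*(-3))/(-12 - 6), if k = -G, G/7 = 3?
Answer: 0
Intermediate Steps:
G = 21 (G = 7*3 = 21)
k = -21 (k = -1*21 = -21)
((0*(k - 1*3))*(-3))/(-12 - 6) = ((0*(-21 - 1*3))*(-3))/(-12 - 6) = ((0*(-21 - 3))*(-3))/(-18) = ((0*(-24))*(-3))*(-1/18) = (0*(-3))*(-1/18) = 0*(-1/18) = 0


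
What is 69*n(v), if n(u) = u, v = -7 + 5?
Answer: -138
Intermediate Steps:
v = -2
69*n(v) = 69*(-2) = -138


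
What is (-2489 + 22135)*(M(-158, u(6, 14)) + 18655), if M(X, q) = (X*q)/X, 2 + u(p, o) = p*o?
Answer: 368107102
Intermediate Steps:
u(p, o) = -2 + o*p (u(p, o) = -2 + p*o = -2 + o*p)
M(X, q) = q
(-2489 + 22135)*(M(-158, u(6, 14)) + 18655) = (-2489 + 22135)*((-2 + 14*6) + 18655) = 19646*((-2 + 84) + 18655) = 19646*(82 + 18655) = 19646*18737 = 368107102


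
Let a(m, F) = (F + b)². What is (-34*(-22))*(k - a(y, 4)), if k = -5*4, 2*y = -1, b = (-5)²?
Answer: -644028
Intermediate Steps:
b = 25
y = -½ (y = (½)*(-1) = -½ ≈ -0.50000)
a(m, F) = (25 + F)² (a(m, F) = (F + 25)² = (25 + F)²)
k = -20
(-34*(-22))*(k - a(y, 4)) = (-34*(-22))*(-20 - (25 + 4)²) = 748*(-20 - 1*29²) = 748*(-20 - 1*841) = 748*(-20 - 841) = 748*(-861) = -644028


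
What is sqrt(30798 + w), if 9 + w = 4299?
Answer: 4*sqrt(2193) ≈ 187.32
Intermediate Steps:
w = 4290 (w = -9 + 4299 = 4290)
sqrt(30798 + w) = sqrt(30798 + 4290) = sqrt(35088) = 4*sqrt(2193)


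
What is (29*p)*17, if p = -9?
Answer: -4437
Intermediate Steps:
(29*p)*17 = (29*(-9))*17 = -261*17 = -4437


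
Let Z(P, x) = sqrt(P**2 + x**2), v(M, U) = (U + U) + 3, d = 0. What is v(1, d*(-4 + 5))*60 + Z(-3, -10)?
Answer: 180 + sqrt(109) ≈ 190.44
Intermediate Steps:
v(M, U) = 3 + 2*U (v(M, U) = 2*U + 3 = 3 + 2*U)
v(1, d*(-4 + 5))*60 + Z(-3, -10) = (3 + 2*(0*(-4 + 5)))*60 + sqrt((-3)**2 + (-10)**2) = (3 + 2*(0*1))*60 + sqrt(9 + 100) = (3 + 2*0)*60 + sqrt(109) = (3 + 0)*60 + sqrt(109) = 3*60 + sqrt(109) = 180 + sqrt(109)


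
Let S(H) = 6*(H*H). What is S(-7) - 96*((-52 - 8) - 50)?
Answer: 10854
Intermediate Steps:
S(H) = 6*H²
S(-7) - 96*((-52 - 8) - 50) = 6*(-7)² - 96*((-52 - 8) - 50) = 6*49 - 96*(-60 - 50) = 294 - 96*(-110) = 294 + 10560 = 10854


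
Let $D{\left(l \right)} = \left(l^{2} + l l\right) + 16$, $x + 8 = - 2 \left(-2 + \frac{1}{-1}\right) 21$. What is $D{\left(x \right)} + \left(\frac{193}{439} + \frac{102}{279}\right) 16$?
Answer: $\frac{1138129528}{40827} \approx 27877.0$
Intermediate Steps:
$x = 118$ ($x = -8 + - 2 \left(-2 + \frac{1}{-1}\right) 21 = -8 + - 2 \left(-2 - 1\right) 21 = -8 + \left(-2\right) \left(-3\right) 21 = -8 + 6 \cdot 21 = -8 + 126 = 118$)
$D{\left(l \right)} = 16 + 2 l^{2}$ ($D{\left(l \right)} = \left(l^{2} + l^{2}\right) + 16 = 2 l^{2} + 16 = 16 + 2 l^{2}$)
$D{\left(x \right)} + \left(\frac{193}{439} + \frac{102}{279}\right) 16 = \left(16 + 2 \cdot 118^{2}\right) + \left(\frac{193}{439} + \frac{102}{279}\right) 16 = \left(16 + 2 \cdot 13924\right) + \left(193 \cdot \frac{1}{439} + 102 \cdot \frac{1}{279}\right) 16 = \left(16 + 27848\right) + \left(\frac{193}{439} + \frac{34}{93}\right) 16 = 27864 + \frac{32875}{40827} \cdot 16 = 27864 + \frac{526000}{40827} = \frac{1138129528}{40827}$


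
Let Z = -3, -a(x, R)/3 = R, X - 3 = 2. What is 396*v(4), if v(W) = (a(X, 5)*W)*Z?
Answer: 71280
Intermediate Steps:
X = 5 (X = 3 + 2 = 5)
a(x, R) = -3*R
v(W) = 45*W (v(W) = ((-3*5)*W)*(-3) = -15*W*(-3) = 45*W)
396*v(4) = 396*(45*4) = 396*180 = 71280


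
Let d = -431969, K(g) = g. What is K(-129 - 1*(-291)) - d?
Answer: 432131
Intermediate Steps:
K(-129 - 1*(-291)) - d = (-129 - 1*(-291)) - 1*(-431969) = (-129 + 291) + 431969 = 162 + 431969 = 432131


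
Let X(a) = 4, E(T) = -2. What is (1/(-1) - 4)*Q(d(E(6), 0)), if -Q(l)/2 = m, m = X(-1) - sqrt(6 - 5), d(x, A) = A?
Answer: 30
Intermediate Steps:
m = 3 (m = 4 - sqrt(6 - 5) = 4 - sqrt(1) = 4 - 1*1 = 4 - 1 = 3)
Q(l) = -6 (Q(l) = -2*3 = -6)
(1/(-1) - 4)*Q(d(E(6), 0)) = (1/(-1) - 4)*(-6) = (-1 - 4)*(-6) = -5*(-6) = 30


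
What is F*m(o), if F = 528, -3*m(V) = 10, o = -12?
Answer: -1760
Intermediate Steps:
m(V) = -10/3 (m(V) = -⅓*10 = -10/3)
F*m(o) = 528*(-10/3) = -1760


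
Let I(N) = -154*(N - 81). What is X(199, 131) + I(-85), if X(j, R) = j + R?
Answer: 25894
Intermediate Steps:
I(N) = 12474 - 154*N (I(N) = -154*(-81 + N) = 12474 - 154*N)
X(j, R) = R + j
X(199, 131) + I(-85) = (131 + 199) + (12474 - 154*(-85)) = 330 + (12474 + 13090) = 330 + 25564 = 25894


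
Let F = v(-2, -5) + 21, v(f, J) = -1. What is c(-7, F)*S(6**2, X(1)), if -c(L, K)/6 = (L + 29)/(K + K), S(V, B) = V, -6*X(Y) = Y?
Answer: -594/5 ≈ -118.80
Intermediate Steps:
X(Y) = -Y/6
F = 20 (F = -1 + 21 = 20)
c(L, K) = -3*(29 + L)/K (c(L, K) = -6*(L + 29)/(K + K) = -6*(29 + L)/(2*K) = -6*(29 + L)*1/(2*K) = -3*(29 + L)/K)
c(-7, F)*S(6**2, X(1)) = (3*(-29 - 1*(-7))/20)*6**2 = (3*(1/20)*(-29 + 7))*36 = (3*(1/20)*(-22))*36 = -33/10*36 = -594/5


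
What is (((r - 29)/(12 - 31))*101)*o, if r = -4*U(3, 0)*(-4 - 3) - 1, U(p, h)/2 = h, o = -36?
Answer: -109080/19 ≈ -5741.1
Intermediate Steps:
U(p, h) = 2*h
r = -1 (r = -4*2*0*(-4 - 3) - 1 = -0*(-7) - 1 = -4*0 - 1 = 0 - 1 = -1)
(((r - 29)/(12 - 31))*101)*o = (((-1 - 29)/(12 - 31))*101)*(-36) = (-30/(-19)*101)*(-36) = (-30*(-1/19)*101)*(-36) = ((30/19)*101)*(-36) = (3030/19)*(-36) = -109080/19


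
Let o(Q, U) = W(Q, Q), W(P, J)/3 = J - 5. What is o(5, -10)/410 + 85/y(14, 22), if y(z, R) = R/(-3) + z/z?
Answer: -255/19 ≈ -13.421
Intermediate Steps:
W(P, J) = -15 + 3*J (W(P, J) = 3*(J - 5) = 3*(-5 + J) = -15 + 3*J)
o(Q, U) = -15 + 3*Q
y(z, R) = 1 - R/3 (y(z, R) = R*(-⅓) + 1 = -R/3 + 1 = 1 - R/3)
o(5, -10)/410 + 85/y(14, 22) = (-15 + 3*5)/410 + 85/(1 - ⅓*22) = (-15 + 15)*(1/410) + 85/(1 - 22/3) = 0*(1/410) + 85/(-19/3) = 0 + 85*(-3/19) = 0 - 255/19 = -255/19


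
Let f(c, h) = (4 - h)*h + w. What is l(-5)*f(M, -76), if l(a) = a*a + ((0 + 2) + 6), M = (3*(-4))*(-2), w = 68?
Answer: -198396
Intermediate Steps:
M = 24 (M = -12*(-2) = 24)
f(c, h) = 68 + h*(4 - h) (f(c, h) = (4 - h)*h + 68 = h*(4 - h) + 68 = 68 + h*(4 - h))
l(a) = 8 + a² (l(a) = a² + (2 + 6) = a² + 8 = 8 + a²)
l(-5)*f(M, -76) = (8 + (-5)²)*(68 - 1*(-76)² + 4*(-76)) = (8 + 25)*(68 - 1*5776 - 304) = 33*(68 - 5776 - 304) = 33*(-6012) = -198396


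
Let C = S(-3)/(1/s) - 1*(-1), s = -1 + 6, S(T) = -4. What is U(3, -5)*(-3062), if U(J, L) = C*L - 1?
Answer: -287828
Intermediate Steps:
s = 5
C = -19 (C = -4/(1/5) - 1*(-1) = -4/1/5 + 1 = -4*5 + 1 = -20 + 1 = -19)
U(J, L) = -1 - 19*L (U(J, L) = -19*L - 1 = -1 - 19*L)
U(3, -5)*(-3062) = (-1 - 19*(-5))*(-3062) = (-1 + 95)*(-3062) = 94*(-3062) = -287828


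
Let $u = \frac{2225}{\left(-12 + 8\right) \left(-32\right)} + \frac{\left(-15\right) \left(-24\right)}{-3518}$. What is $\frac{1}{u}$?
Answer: $\frac{225152}{3890735} \approx 0.057869$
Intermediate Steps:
$u = \frac{3890735}{225152}$ ($u = \frac{2225}{\left(-4\right) \left(-32\right)} + 360 \left(- \frac{1}{3518}\right) = \frac{2225}{128} - \frac{180}{1759} = \frac{3890735}{225152} \approx 17.28$)
$\frac{1}{u} = \frac{1}{\frac{3890735}{225152}} = \frac{225152}{3890735}$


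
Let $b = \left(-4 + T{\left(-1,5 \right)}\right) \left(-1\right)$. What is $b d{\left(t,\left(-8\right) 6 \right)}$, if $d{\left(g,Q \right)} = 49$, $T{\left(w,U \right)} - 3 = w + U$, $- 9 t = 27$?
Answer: $-147$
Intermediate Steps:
$t = -3$ ($t = \left(- \frac{1}{9}\right) 27 = -3$)
$T{\left(w,U \right)} = 3 + U + w$ ($T{\left(w,U \right)} = 3 + \left(w + U\right) = 3 + \left(U + w\right) = 3 + U + w$)
$b = -3$ ($b = \left(-4 + \left(3 + 5 - 1\right)\right) \left(-1\right) = \left(-4 + 7\right) \left(-1\right) = 3 \left(-1\right) = -3$)
$b d{\left(t,\left(-8\right) 6 \right)} = \left(-3\right) 49 = -147$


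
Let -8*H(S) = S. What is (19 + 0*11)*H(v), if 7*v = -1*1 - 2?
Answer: 57/56 ≈ 1.0179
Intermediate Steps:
v = -3/7 (v = (-1*1 - 2)/7 = (-1 - 2)/7 = (1/7)*(-3) = -3/7 ≈ -0.42857)
H(S) = -S/8
(19 + 0*11)*H(v) = (19 + 0*11)*(-1/8*(-3/7)) = (19 + 0)*(3/56) = 19*(3/56) = 57/56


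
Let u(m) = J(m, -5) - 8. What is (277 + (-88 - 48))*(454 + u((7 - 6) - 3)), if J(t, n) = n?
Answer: 62181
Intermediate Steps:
u(m) = -13 (u(m) = -5 - 8 = -13)
(277 + (-88 - 48))*(454 + u((7 - 6) - 3)) = (277 + (-88 - 48))*(454 - 13) = (277 - 136)*441 = 141*441 = 62181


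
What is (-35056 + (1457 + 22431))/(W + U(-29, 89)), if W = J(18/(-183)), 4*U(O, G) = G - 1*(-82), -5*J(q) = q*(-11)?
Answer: -13624960/51891 ≈ -262.57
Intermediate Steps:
J(q) = 11*q/5 (J(q) = -q*(-11)/5 = -(-11)*q/5 = 11*q/5)
U(O, G) = 41/2 + G/4 (U(O, G) = (G - 1*(-82))/4 = (G + 82)/4 = (82 + G)/4 = 41/2 + G/4)
W = -66/305 (W = 11*(18/(-183))/5 = 11*(18*(-1/183))/5 = (11/5)*(-6/61) = -66/305 ≈ -0.21639)
(-35056 + (1457 + 22431))/(W + U(-29, 89)) = (-35056 + (1457 + 22431))/(-66/305 + (41/2 + (1/4)*89)) = (-35056 + 23888)/(-66/305 + (41/2 + 89/4)) = -11168/(-66/305 + 171/4) = -11168/51891/1220 = -11168*1220/51891 = -13624960/51891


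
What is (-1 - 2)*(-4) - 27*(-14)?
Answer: 390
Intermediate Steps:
(-1 - 2)*(-4) - 27*(-14) = -3*(-4) + 378 = 12 + 378 = 390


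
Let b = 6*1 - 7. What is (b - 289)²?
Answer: 84100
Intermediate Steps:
b = -1 (b = 6 - 7 = -1)
(b - 289)² = (-1 - 289)² = (-290)² = 84100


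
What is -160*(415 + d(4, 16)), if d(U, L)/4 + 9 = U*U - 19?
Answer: -58720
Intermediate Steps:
d(U, L) = -112 + 4*U² (d(U, L) = -36 + 4*(U*U - 19) = -36 + 4*(U² - 19) = -36 + 4*(-19 + U²) = -36 + (-76 + 4*U²) = -112 + 4*U²)
-160*(415 + d(4, 16)) = -160*(415 + (-112 + 4*4²)) = -160*(415 + (-112 + 4*16)) = -160*(415 + (-112 + 64)) = -160*(415 - 48) = -160*367 = -58720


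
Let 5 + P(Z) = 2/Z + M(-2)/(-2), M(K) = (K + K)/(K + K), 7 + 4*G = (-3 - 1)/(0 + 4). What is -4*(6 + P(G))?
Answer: 2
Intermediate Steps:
G = -2 (G = -7/4 + ((-3 - 1)/(0 + 4))/4 = -7/4 + (-4/4)/4 = -7/4 + (-4*¼)/4 = -7/4 + (¼)*(-1) = -7/4 - ¼ = -2)
M(K) = 1 (M(K) = (2*K)/((2*K)) = (2*K)*(1/(2*K)) = 1)
P(Z) = -11/2 + 2/Z (P(Z) = -5 + (2/Z + 1/(-2)) = -5 + (2/Z + 1*(-½)) = -5 + (2/Z - ½) = -5 + (-½ + 2/Z) = -11/2 + 2/Z)
-4*(6 + P(G)) = -4*(6 + (-11/2 + 2/(-2))) = -4*(6 + (-11/2 + 2*(-½))) = -4*(6 + (-11/2 - 1)) = -4*(6 - 13/2) = -4*(-½) = 2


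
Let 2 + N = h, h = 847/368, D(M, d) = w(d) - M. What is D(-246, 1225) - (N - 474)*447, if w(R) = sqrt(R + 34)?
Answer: 78012015/368 + sqrt(1259) ≈ 2.1202e+5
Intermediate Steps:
w(R) = sqrt(34 + R)
D(M, d) = sqrt(34 + d) - M
h = 847/368 (h = 847*(1/368) = 847/368 ≈ 2.3016)
N = 111/368 (N = -2 + 847/368 = 111/368 ≈ 0.30163)
D(-246, 1225) - (N - 474)*447 = (sqrt(34 + 1225) - 1*(-246)) - (111/368 - 474)*447 = (sqrt(1259) + 246) - (-174321)*447/368 = (246 + sqrt(1259)) - 1*(-77921487/368) = (246 + sqrt(1259)) + 77921487/368 = 78012015/368 + sqrt(1259)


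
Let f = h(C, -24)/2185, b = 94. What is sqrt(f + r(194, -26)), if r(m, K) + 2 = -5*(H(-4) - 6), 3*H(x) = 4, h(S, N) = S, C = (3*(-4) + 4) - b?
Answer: sqrt(914645370)/6555 ≈ 4.6137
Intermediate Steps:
C = -102 (C = (3*(-4) + 4) - 1*94 = (-12 + 4) - 94 = -8 - 94 = -102)
H(x) = 4/3 (H(x) = (1/3)*4 = 4/3)
r(m, K) = 64/3 (r(m, K) = -2 - 5*(4/3 - 6) = -2 - 5*(-14/3) = -2 + 70/3 = 64/3)
f = -102/2185 ≈ -0.046682
sqrt(f + r(194, -26)) = sqrt(-102/2185 + 64/3) = sqrt(139534/6555) = sqrt(914645370)/6555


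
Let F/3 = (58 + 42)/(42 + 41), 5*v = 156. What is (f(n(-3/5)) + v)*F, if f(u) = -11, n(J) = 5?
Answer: 6060/83 ≈ 73.012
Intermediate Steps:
v = 156/5 (v = (⅕)*156 = 156/5 ≈ 31.200)
F = 300/83 (F = 3*((58 + 42)/(42 + 41)) = 3*(100/83) = 300/83 ≈ 3.6145)
(f(n(-3/5)) + v)*F = (-11 + 156/5)*(300/83) = (101/5)*(300/83) = 6060/83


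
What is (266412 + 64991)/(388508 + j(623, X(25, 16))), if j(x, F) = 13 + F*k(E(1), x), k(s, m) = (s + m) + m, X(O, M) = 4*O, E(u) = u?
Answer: 331403/513221 ≈ 0.64573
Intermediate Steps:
k(s, m) = s + 2*m (k(s, m) = (m + s) + m = s + 2*m)
j(x, F) = 13 + F*(1 + 2*x)
(266412 + 64991)/(388508 + j(623, X(25, 16))) = (266412 + 64991)/(388508 + (13 + (4*25)*(1 + 2*623))) = 331403/(388508 + (13 + 100*(1 + 1246))) = 331403/(388508 + (13 + 100*1247)) = 331403/(388508 + (13 + 124700)) = 331403/(388508 + 124713) = 331403/513221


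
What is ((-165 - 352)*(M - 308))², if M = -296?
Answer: 97511303824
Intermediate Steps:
((-165 - 352)*(M - 308))² = ((-165 - 352)*(-296 - 308))² = (-517*(-604))² = 312268² = 97511303824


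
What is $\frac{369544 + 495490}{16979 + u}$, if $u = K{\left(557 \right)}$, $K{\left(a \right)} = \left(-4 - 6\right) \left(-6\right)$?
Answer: $\frac{865034}{17039} \approx 50.768$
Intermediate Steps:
$K{\left(a \right)} = 60$ ($K{\left(a \right)} = \left(-10\right) \left(-6\right) = 60$)
$u = 60$
$\frac{369544 + 495490}{16979 + u} = \frac{369544 + 495490}{16979 + 60} = \frac{865034}{17039}$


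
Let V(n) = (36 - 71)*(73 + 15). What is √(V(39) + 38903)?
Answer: √35823 ≈ 189.27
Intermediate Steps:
V(n) = -3080 (V(n) = -35*88 = -3080)
√(V(39) + 38903) = √(-3080 + 38903) = √35823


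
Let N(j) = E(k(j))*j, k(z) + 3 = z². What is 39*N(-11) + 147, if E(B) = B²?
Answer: -5973249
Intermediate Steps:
k(z) = -3 + z²
N(j) = j*(-3 + j²)² (N(j) = (-3 + j²)²*j = j*(-3 + j²)²)
39*N(-11) + 147 = 39*(-11*(-3 + (-11)²)²) + 147 = 39*(-11*(-3 + 121)²) + 147 = 39*(-11*118²) + 147 = 39*(-11*13924) + 147 = 39*(-153164) + 147 = -5973396 + 147 = -5973249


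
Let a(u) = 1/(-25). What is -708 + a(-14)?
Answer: -17701/25 ≈ -708.04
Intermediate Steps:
a(u) = -1/25
-708 + a(-14) = -708 - 1/25 = -17701/25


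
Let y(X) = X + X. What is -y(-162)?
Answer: 324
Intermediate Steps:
y(X) = 2*X
-y(-162) = -2*(-162) = -1*(-324) = 324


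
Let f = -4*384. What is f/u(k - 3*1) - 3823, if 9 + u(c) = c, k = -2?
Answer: -25993/7 ≈ -3713.3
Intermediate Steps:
f = -1536
u(c) = -9 + c
f/u(k - 3*1) - 3823 = -1536/(-9 + (-2 - 3*1)) - 3823 = -1536/(-9 + (-2 - 3)) - 3823 = -1536/(-9 - 5) - 3823 = -1536/(-14) - 3823 = -1536*(-1/14) - 3823 = 768/7 - 3823 = -25993/7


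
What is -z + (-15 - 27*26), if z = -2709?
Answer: 1992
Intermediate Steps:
-z + (-15 - 27*26) = -1*(-2709) + (-15 - 27*26) = 2709 + (-15 - 702) = 2709 - 717 = 1992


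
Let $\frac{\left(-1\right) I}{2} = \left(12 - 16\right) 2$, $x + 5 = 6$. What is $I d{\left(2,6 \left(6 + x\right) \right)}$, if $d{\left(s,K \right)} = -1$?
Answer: $-16$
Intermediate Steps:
$x = 1$ ($x = -5 + 6 = 1$)
$I = 16$ ($I = - 2 \left(12 - 16\right) 2 = - 2 \left(\left(-4\right) 2\right) = \left(-2\right) \left(-8\right) = 16$)
$I d{\left(2,6 \left(6 + x\right) \right)} = 16 \left(-1\right) = -16$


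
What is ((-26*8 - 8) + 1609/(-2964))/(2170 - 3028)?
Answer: 641833/2543112 ≈ 0.25238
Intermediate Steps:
((-26*8 - 8) + 1609/(-2964))/(2170 - 3028) = ((-208 - 8) + 1609*(-1/2964))/(-858) = (-216 - 1609/2964)*(-1/858) = -641833/2964*(-1/858) = 641833/2543112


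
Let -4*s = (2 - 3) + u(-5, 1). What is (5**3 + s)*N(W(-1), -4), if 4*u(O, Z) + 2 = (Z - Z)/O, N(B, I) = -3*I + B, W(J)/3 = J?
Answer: 9027/8 ≈ 1128.4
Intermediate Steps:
W(J) = 3*J
N(B, I) = B - 3*I
u(O, Z) = -1/2 (u(O, Z) = -1/2 + ((Z - Z)/O)/4 = -1/2 + (0/O)/4 = -1/2 + (1/4)*0 = -1/2 + 0 = -1/2)
s = 3/8 (s = -((2 - 3) - 1/2)/4 = -(-1 - 1/2)/4 = -1/4*(-3/2) = 3/8 ≈ 0.37500)
(5**3 + s)*N(W(-1), -4) = (5**3 + 3/8)*(3*(-1) - 3*(-4)) = (125 + 3/8)*(-3 + 12) = (1003/8)*9 = 9027/8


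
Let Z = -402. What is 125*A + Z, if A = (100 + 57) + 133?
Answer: 35848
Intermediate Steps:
A = 290 (A = 157 + 133 = 290)
125*A + Z = 125*290 - 402 = 36250 - 402 = 35848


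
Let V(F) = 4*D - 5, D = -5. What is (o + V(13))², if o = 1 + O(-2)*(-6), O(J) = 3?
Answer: 1764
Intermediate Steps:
V(F) = -25 (V(F) = 4*(-5) - 5 = -20 - 5 = -25)
o = -17 (o = 1 + 3*(-6) = 1 - 18 = -17)
(o + V(13))² = (-17 - 25)² = (-42)² = 1764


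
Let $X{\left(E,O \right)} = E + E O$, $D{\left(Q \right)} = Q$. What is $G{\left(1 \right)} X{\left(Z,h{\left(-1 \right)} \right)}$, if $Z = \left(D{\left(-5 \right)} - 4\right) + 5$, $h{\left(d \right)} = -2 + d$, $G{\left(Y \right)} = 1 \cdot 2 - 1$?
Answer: $8$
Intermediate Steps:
$G{\left(Y \right)} = 1$ ($G{\left(Y \right)} = 2 - 1 = 1$)
$Z = -4$ ($Z = \left(-5 - 4\right) + 5 = -9 + 5 = -4$)
$G{\left(1 \right)} X{\left(Z,h{\left(-1 \right)} \right)} = 1 \left(- 4 \left(1 - 3\right)\right) = 1 \left(\left(-4\right) \left(-2\right)\right) = 1 \cdot 8 = 8$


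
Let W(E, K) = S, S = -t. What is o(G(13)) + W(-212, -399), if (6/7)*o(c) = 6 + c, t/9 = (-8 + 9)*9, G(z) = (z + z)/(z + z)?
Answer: -437/6 ≈ -72.833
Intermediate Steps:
G(z) = 1 (G(z) = (2*z)/((2*z)) = (2*z)*(1/(2*z)) = 1)
t = 81 (t = 9*((-8 + 9)*9) = 9*(1*9) = 9*9 = 81)
S = -81 (S = -1*81 = -81)
o(c) = 7 + 7*c/6 (o(c) = 7*(6 + c)/6 = 7 + 7*c/6)
W(E, K) = -81
o(G(13)) + W(-212, -399) = (7 + (7/6)*1) - 81 = (7 + 7/6) - 81 = 49/6 - 81 = -437/6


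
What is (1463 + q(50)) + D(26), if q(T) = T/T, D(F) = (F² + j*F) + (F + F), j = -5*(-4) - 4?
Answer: 2608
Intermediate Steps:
j = 16 (j = 20 - 4 = 16)
D(F) = F² + 18*F (D(F) = (F² + 16*F) + (F + F) = (F² + 16*F) + 2*F = F² + 18*F)
q(T) = 1
(1463 + q(50)) + D(26) = (1463 + 1) + 26*(18 + 26) = 1464 + 26*44 = 1464 + 1144 = 2608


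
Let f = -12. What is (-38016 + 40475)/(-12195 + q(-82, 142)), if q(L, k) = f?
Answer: -2459/12207 ≈ -0.20144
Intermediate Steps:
q(L, k) = -12
(-38016 + 40475)/(-12195 + q(-82, 142)) = (-38016 + 40475)/(-12195 - 12) = 2459/(-12207) = 2459*(-1/12207) = -2459/12207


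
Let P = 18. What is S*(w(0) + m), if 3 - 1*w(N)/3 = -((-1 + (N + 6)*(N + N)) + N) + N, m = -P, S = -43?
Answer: 516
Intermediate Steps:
m = -18 (m = -1*18 = -18)
w(N) = 6 + 6*N*(6 + N) (w(N) = 9 - 3*(-((-1 + (N + 6)*(N + N)) + N) + N) = 9 - 3*(-((-1 + (6 + N)*(2*N)) + N) + N) = 9 - 3*(-((-1 + 2*N*(6 + N)) + N) + N) = 9 - 3*(-(-1 + N + 2*N*(6 + N)) + N) = 9 - 3*((1 - N - 2*N*(6 + N)) + N) = 9 - 3*(1 - 2*N*(6 + N)) = 9 + (-3 + 6*N*(6 + N)) = 6 + 6*N*(6 + N))
S*(w(0) + m) = -43*((6 + 6*0² + 36*0) - 18) = -43*((6 + 6*0 + 0) - 18) = -43*((6 + 0 + 0) - 18) = -43*(6 - 18) = -43*(-12) = 516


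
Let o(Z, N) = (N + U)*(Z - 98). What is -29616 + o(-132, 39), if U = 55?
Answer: -51236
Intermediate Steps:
o(Z, N) = (-98 + Z)*(55 + N) (o(Z, N) = (N + 55)*(Z - 98) = (55 + N)*(-98 + Z) = (-98 + Z)*(55 + N))
-29616 + o(-132, 39) = -29616 + (-5390 - 98*39 + 55*(-132) + 39*(-132)) = -29616 + (-5390 - 3822 - 7260 - 5148) = -29616 - 21620 = -51236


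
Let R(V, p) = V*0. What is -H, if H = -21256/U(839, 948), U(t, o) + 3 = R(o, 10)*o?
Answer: -21256/3 ≈ -7085.3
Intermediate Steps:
R(V, p) = 0
U(t, o) = -3 (U(t, o) = -3 + 0*o = -3 + 0 = -3)
H = 21256/3 (H = -21256/(-3) = -21256*(-⅓) = 21256/3 ≈ 7085.3)
-H = -1*21256/3 = -21256/3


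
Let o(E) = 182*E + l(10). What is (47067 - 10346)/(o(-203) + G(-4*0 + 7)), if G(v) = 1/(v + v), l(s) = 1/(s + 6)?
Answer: -4112752/4137937 ≈ -0.99391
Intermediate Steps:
l(s) = 1/(6 + s)
G(v) = 1/(2*v)
o(E) = 1/16 + 182*E (o(E) = 182*E + 1/(6 + 10) = 182*E + 1/16 = 1/16 + 182*E)
(47067 - 10346)/(o(-203) + G(-4*0 + 7)) = (47067 - 10346)/((1/16 + 182*(-203)) + 1/(2*(-4*0 + 7))) = 36721/((1/16 - 36946) + 1/(2*(0 + 7))) = 36721/(-591135/16 + (1/2)/7) = 36721/(-591135/16 + (1/2)*(1/7)) = 36721/(-591135/16 + 1/14) = 36721/(-4137937/112) = 36721*(-112/4137937) = -4112752/4137937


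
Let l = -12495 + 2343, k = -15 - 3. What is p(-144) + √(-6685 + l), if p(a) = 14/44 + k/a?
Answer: 39/88 + I*√16837 ≈ 0.44318 + 129.76*I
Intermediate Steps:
k = -18
p(a) = 7/22 - 18/a (p(a) = 14/44 - 18/a = 14*(1/44) - 18/a = 7/22 - 18/a)
l = -10152
p(-144) + √(-6685 + l) = (7/22 - 18/(-144)) + √(-6685 - 10152) = (7/22 - 18*(-1/144)) + √(-16837) = (7/22 + ⅛) + I*√16837 = 39/88 + I*√16837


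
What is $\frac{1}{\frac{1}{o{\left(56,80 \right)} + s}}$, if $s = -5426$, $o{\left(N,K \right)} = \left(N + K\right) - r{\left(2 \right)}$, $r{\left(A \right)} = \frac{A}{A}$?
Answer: $-5291$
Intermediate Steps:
$r{\left(A \right)} = 1$
$o{\left(N,K \right)} = -1 + K + N$ ($o{\left(N,K \right)} = \left(N + K\right) - 1 = \left(K + N\right) - 1 = -1 + K + N$)
$\frac{1}{\frac{1}{o{\left(56,80 \right)} + s}} = \frac{1}{\frac{1}{\left(-1 + 80 + 56\right) - 5426}} = \frac{1}{\frac{1}{135 - 5426}} = \frac{1}{\frac{1}{-5291}} = \frac{1}{- \frac{1}{5291}} = -5291$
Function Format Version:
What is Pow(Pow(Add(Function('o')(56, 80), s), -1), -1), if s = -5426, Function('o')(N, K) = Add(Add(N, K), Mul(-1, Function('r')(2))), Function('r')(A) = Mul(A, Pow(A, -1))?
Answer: -5291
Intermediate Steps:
Function('r')(A) = 1
Function('o')(N, K) = Add(-1, K, N) (Function('o')(N, K) = Add(Add(N, K), Mul(-1, 1)) = Add(Add(K, N), -1) = Add(-1, K, N))
Pow(Pow(Add(Function('o')(56, 80), s), -1), -1) = Pow(Pow(Add(Add(-1, 80, 56), -5426), -1), -1) = Pow(Pow(Add(135, -5426), -1), -1) = Pow(Pow(-5291, -1), -1) = Pow(Rational(-1, 5291), -1) = -5291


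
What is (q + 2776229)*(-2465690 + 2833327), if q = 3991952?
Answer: 2488233758297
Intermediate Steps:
(q + 2776229)*(-2465690 + 2833327) = (3991952 + 2776229)*(-2465690 + 2833327) = 6768181*367637 = 2488233758297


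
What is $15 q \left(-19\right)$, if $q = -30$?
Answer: $8550$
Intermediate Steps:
$15 q \left(-19\right) = 15 \left(-30\right) \left(-19\right) = \left(-450\right) \left(-19\right) = 8550$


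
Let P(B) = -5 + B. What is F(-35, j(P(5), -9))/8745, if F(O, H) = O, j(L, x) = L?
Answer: -7/1749 ≈ -0.0040023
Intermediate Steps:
F(-35, j(P(5), -9))/8745 = -35/8745 = -35*1/8745 = -7/1749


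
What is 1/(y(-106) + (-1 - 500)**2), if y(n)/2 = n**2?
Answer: 1/273473 ≈ 3.6567e-6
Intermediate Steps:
y(n) = 2*n**2
1/(y(-106) + (-1 - 500)**2) = 1/(2*(-106)**2 + (-1 - 500)**2) = 1/(2*11236 + (-501)**2) = 1/(22472 + 251001) = 1/273473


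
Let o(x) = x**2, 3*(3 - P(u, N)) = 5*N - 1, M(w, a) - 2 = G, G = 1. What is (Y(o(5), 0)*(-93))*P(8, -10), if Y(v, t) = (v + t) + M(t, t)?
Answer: -52080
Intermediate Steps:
M(w, a) = 3 (M(w, a) = 2 + 1 = 3)
P(u, N) = 10/3 - 5*N/3 (P(u, N) = 3 - (5*N - 1)/3 = 3 - (-1 + 5*N)/3 = 3 + (1/3 - 5*N/3) = 10/3 - 5*N/3)
Y(v, t) = 3 + t + v (Y(v, t) = (v + t) + 3 = (t + v) + 3 = 3 + t + v)
(Y(o(5), 0)*(-93))*P(8, -10) = ((3 + 0 + 5**2)*(-93))*(10/3 - 5/3*(-10)) = ((3 + 0 + 25)*(-93))*(10/3 + 50/3) = (28*(-93))*20 = -2604*20 = -52080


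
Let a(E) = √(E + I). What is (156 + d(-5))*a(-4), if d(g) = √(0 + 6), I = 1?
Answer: I*√3*(156 + √6) ≈ 274.44*I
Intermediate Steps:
d(g) = √6
a(E) = √(1 + E) (a(E) = √(E + 1) = √(1 + E))
(156 + d(-5))*a(-4) = (156 + √6)*√(1 - 4) = (156 + √6)*√(-3) = (156 + √6)*(I*√3) = I*√3*(156 + √6)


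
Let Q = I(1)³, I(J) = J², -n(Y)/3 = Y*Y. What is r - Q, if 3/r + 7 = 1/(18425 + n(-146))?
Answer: -455231/318662 ≈ -1.4286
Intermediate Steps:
n(Y) = -3*Y² (n(Y) = -3*Y*Y = -3*Y²)
r = -136569/318662 (r = 3/(-7 + 1/(18425 - 3*(-146)²)) = 3/(-7 + 1/(18425 - 3*21316)) = 3/(-7 + 1/(18425 - 63948)) = 3/(-7 + 1/(-45523)) = 3/(-7 - 1/45523) = 3/(-318662/45523) = 3*(-45523/318662) = -136569/318662 ≈ -0.42857)
Q = 1 (Q = (1²)³ = 1³ = 1)
r - Q = -136569/318662 - 1*1 = -136569/318662 - 1 = -455231/318662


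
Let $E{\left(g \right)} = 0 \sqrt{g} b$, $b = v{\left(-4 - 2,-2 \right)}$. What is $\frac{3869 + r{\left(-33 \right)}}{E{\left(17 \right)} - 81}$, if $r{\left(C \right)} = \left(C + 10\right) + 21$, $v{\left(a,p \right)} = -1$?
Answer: $- \frac{1289}{27} \approx -47.741$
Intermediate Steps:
$b = -1$
$r{\left(C \right)} = 31 + C$ ($r{\left(C \right)} = \left(10 + C\right) + 21 = 31 + C$)
$E{\left(g \right)} = 0$ ($E{\left(g \right)} = 0 \sqrt{g} \left(-1\right) = 0 \left(-1\right) = 0$)
$\frac{3869 + r{\left(-33 \right)}}{E{\left(17 \right)} - 81} = \frac{3869 + \left(31 - 33\right)}{0 - 81} = \frac{3869 - 2}{-81} = 3867 \left(- \frac{1}{81}\right) = - \frac{1289}{27}$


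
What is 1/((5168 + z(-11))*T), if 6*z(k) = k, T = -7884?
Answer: -1/40730058 ≈ -2.4552e-8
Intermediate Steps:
z(k) = k/6
1/((5168 + z(-11))*T) = 1/((5168 + (⅙)*(-11))*(-7884)) = -1/7884/(5168 - 11/6) = -1/7884/(30997/6) = (6/30997)*(-1/7884) = -1/40730058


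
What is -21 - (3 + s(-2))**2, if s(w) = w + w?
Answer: -22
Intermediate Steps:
s(w) = 2*w
-21 - (3 + s(-2))**2 = -21 - (3 + 2*(-2))**2 = -21 - (3 - 4)**2 = -21 - 1*(-1)**2 = -21 - 1*1 = -21 - 1 = -22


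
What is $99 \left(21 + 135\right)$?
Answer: $15444$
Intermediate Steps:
$99 \left(21 + 135\right) = 99 \cdot 156 = 15444$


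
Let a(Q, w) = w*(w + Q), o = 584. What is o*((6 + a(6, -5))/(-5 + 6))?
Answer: 584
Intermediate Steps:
a(Q, w) = w*(Q + w)
o*((6 + a(6, -5))/(-5 + 6)) = 584*((6 - 5*(6 - 5))/(-5 + 6)) = 584*((6 - 5*1)/1) = 584*((6 - 5)*1) = 584*(1*1) = 584*1 = 584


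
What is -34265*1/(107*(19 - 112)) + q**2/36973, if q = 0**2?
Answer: 34265/9951 ≈ 3.4434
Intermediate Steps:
q = 0
-34265*1/(107*(19 - 112)) + q**2/36973 = -34265*1/(107*(19 - 112)) + 0**2/36973 = -34265/(107*(-93)) + 0*(1/36973) = -34265/(-9951) + 0 = -34265*(-1/9951) + 0 = 34265/9951 + 0 = 34265/9951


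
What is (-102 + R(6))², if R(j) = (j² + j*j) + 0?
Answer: 900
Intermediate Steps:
R(j) = 2*j² (R(j) = (j² + j²) + 0 = 2*j² + 0 = 2*j²)
(-102 + R(6))² = (-102 + 2*6²)² = (-102 + 2*36)² = (-102 + 72)² = (-30)² = 900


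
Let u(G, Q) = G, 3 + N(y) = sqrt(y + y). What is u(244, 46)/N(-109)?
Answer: -732/227 - 244*I*sqrt(218)/227 ≈ -3.2247 - 15.871*I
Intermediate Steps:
N(y) = -3 + sqrt(2)*sqrt(y) (N(y) = -3 + sqrt(y + y) = -3 + sqrt(2*y) = -3 + sqrt(2)*sqrt(y))
u(244, 46)/N(-109) = 244/(-3 + sqrt(2)*sqrt(-109)) = 244/(-3 + sqrt(2)*(I*sqrt(109))) = 244/(-3 + I*sqrt(218))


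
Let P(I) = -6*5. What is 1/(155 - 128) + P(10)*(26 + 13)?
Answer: -31589/27 ≈ -1170.0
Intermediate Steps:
P(I) = -30
1/(155 - 128) + P(10)*(26 + 13) = 1/(155 - 128) - 30*(26 + 13) = 1/27 - 30*39 = 1/27 - 1170 = -31589/27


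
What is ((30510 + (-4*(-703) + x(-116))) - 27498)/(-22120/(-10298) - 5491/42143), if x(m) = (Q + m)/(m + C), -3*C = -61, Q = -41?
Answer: 21341504972789/7391573931 ≈ 2887.3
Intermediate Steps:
C = 61/3 (C = -1/3*(-61) = 61/3 ≈ 20.333)
x(m) = (-41 + m)/(61/3 + m) (x(m) = (-41 + m)/(m + 61/3) = (-41 + m)/(61/3 + m))
((30510 + (-4*(-703) + x(-116))) - 27498)/(-22120/(-10298) - 5491/42143) = ((30510 + (-4*(-703) + 3*(-41 - 116)/(61 + 3*(-116)))) - 27498)/(-22120/(-10298) - 5491/42143) = ((30510 + (2812 + 3*(-157)/(61 - 348))) - 27498)/(-22120*(-1/10298) - 5491*1/42143) = ((30510 + (2812 + 3*(-157)/(-287))) - 27498)/(11060/5149 - 323/2479) = ((30510 + (2812 + 3*(-1/287)*(-157))) - 27498)/(25754613/12764371) = ((30510 + (2812 + 471/287)) - 27498)*(12764371/25754613) = ((30510 + 807515/287) - 27498)*(12764371/25754613) = (9563885/287 - 27498)*(12764371/25754613) = (1671959/287)*(12764371/25754613) = 21341504972789/7391573931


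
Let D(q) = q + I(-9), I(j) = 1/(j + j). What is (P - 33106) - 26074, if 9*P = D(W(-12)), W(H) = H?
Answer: -9587377/162 ≈ -59181.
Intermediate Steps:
I(j) = 1/(2*j)
D(q) = -1/18 + q (D(q) = q + (1/2)/(-9) = q + (1/2)*(-1/9) = q - 1/18 = -1/18 + q)
P = -217/162 (P = (-1/18 - 12)/9 = (1/9)*(-217/18) = -217/162 ≈ -1.3395)
(P - 33106) - 26074 = (-217/162 - 33106) - 26074 = -5363389/162 - 26074 = -9587377/162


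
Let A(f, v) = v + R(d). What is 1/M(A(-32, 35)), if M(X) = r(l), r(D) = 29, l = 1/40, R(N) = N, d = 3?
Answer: 1/29 ≈ 0.034483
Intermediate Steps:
l = 1/40 ≈ 0.025000
A(f, v) = 3 + v (A(f, v) = v + 3 = 3 + v)
M(X) = 29
1/M(A(-32, 35)) = 1/29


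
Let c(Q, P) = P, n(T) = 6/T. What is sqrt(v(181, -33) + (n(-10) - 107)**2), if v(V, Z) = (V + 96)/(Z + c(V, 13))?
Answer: sqrt(1156391)/10 ≈ 107.54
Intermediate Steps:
v(V, Z) = (96 + V)/(13 + Z) (v(V, Z) = (V + 96)/(Z + 13) = (96 + V)/(13 + Z))
sqrt(v(181, -33) + (n(-10) - 107)**2) = sqrt((96 + 181)/(13 - 33) + (6/(-10) - 107)**2) = sqrt(277/(-20) + (6*(-1/10) - 107)**2) = sqrt(-1/20*277 + (-3/5 - 107)**2) = sqrt(-277/20 + (-538/5)**2) = sqrt(-277/20 + 289444/25) = sqrt(1156391/100) = sqrt(1156391)/10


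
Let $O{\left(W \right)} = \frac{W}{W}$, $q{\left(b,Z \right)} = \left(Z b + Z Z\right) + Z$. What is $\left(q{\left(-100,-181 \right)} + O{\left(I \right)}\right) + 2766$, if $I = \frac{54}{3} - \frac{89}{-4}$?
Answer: $53447$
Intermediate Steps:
$q{\left(b,Z \right)} = Z + Z^{2} + Z b$ ($q{\left(b,Z \right)} = \left(Z b + Z^{2}\right) + Z = \left(Z^{2} + Z b\right) + Z = Z + Z^{2} + Z b$)
$I = \frac{161}{4}$ ($I = 54 \cdot \frac{1}{3} - - \frac{89}{4} = 18 + \frac{89}{4} = \frac{161}{4} \approx 40.25$)
$O{\left(W \right)} = 1$
$\left(q{\left(-100,-181 \right)} + O{\left(I \right)}\right) + 2766 = \left(- 181 \left(1 - 181 - 100\right) + 1\right) + 2766 = \left(\left(-181\right) \left(-280\right) + 1\right) + 2766 = \left(50680 + 1\right) + 2766 = 50681 + 2766 = 53447$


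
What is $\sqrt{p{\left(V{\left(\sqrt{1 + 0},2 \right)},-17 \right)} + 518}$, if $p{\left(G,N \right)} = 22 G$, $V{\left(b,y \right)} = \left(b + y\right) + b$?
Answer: $\sqrt{606} \approx 24.617$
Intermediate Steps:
$V{\left(b,y \right)} = y + 2 b$
$\sqrt{p{\left(V{\left(\sqrt{1 + 0},2 \right)},-17 \right)} + 518} = \sqrt{22 \left(2 + 2 \sqrt{1 + 0}\right) + 518} = \sqrt{22 \left(2 + 2 \sqrt{1}\right) + 518} = \sqrt{22 \left(2 + 2 \cdot 1\right) + 518} = \sqrt{22 \left(2 + 2\right) + 518} = \sqrt{22 \cdot 4 + 518} = \sqrt{88 + 518} = \sqrt{606}$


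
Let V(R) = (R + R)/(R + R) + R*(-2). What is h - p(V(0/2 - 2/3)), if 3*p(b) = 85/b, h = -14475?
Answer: -101410/7 ≈ -14487.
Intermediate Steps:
V(R) = 1 - 2*R (V(R) = (2*R)/((2*R)) - 2*R = (2*R)*(1/(2*R)) - 2*R = 1 - 2*R)
p(b) = 85/(3*b) (p(b) = (85/b)/3 = 85/(3*b))
h - p(V(0/2 - 2/3)) = -14475 - 85/(3*(1 - 2*(0/2 - 2/3))) = -14475 - 85/(3*(1 - 2*(0*(½) - 2*⅓))) = -14475 - 85/(3*(1 - 2*(0 - ⅔))) = -14475 - 85/(3*(1 - 2*(-⅔))) = -14475 - 85/(3*(1 + 4/3)) = -14475 - 85/(3*7/3) = -14475 - 85*3/(3*7) = -14475 - 1*85/7 = -14475 - 85/7 = -101410/7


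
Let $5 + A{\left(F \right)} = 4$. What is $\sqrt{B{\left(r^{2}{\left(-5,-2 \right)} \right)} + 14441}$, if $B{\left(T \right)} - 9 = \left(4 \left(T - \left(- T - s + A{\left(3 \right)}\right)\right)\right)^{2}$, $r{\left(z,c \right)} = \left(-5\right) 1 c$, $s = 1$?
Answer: $3 \sqrt{74146} \approx 816.89$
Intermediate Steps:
$A{\left(F \right)} = -1$ ($A{\left(F \right)} = -5 + 4 = -1$)
$r{\left(z,c \right)} = - 5 c$
$B{\left(T \right)} = 9 + \left(8 + 8 T\right)^{2}$ ($B{\left(T \right)} = 9 + \left(4 \left(T + \left(\left(1 + T\right) - -1\right)\right)\right)^{2} = 9 + \left(4 \left(T + \left(\left(1 + T\right) + 1\right)\right)\right)^{2} = 9 + \left(4 \left(T + \left(2 + T\right)\right)\right)^{2} = 9 + \left(4 \left(2 + 2 T\right)\right)^{2} = 9 + \left(8 + 8 T\right)^{2}$)
$\sqrt{B{\left(r^{2}{\left(-5,-2 \right)} \right)} + 14441} = \sqrt{\left(9 + 64 \left(1 + \left(\left(-5\right) \left(-2\right)\right)^{2}\right)^{2}\right) + 14441} = \sqrt{\left(9 + 64 \left(1 + 10^{2}\right)^{2}\right) + 14441} = \sqrt{\left(9 + 64 \left(1 + 100\right)^{2}\right) + 14441} = \sqrt{\left(9 + 64 \cdot 101^{2}\right) + 14441} = \sqrt{\left(9 + 64 \cdot 10201\right) + 14441} = \sqrt{\left(9 + 652864\right) + 14441} = \sqrt{652873 + 14441} = \sqrt{667314} = 3 \sqrt{74146}$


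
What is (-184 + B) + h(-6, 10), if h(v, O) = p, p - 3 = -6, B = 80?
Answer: -107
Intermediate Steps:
p = -3 (p = 3 - 6 = -3)
h(v, O) = -3
(-184 + B) + h(-6, 10) = (-184 + 80) - 3 = -104 - 3 = -107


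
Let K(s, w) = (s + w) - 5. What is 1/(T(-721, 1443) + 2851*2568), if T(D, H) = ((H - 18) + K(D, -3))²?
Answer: 1/7805784 ≈ 1.2811e-7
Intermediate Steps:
K(s, w) = -5 + s + w
T(D, H) = (-26 + D + H)² (T(D, H) = ((H - 18) + (-5 + D - 3))² = ((-18 + H) + (-8 + D))² = (-26 + D + H)²)
1/(T(-721, 1443) + 2851*2568) = 1/((-26 - 721 + 1443)² + 2851*2568) = 1/(696² + 7321368) = 1/(484416 + 7321368) = 1/7805784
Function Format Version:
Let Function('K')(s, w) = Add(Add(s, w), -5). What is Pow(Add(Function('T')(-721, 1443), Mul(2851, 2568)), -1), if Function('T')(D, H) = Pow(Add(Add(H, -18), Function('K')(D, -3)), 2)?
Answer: Rational(1, 7805784) ≈ 1.2811e-7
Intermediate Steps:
Function('K')(s, w) = Add(-5, s, w)
Function('T')(D, H) = Pow(Add(-26, D, H), 2) (Function('T')(D, H) = Pow(Add(Add(H, -18), Add(-5, D, -3)), 2) = Pow(Add(Add(-18, H), Add(-8, D)), 2) = Pow(Add(-26, D, H), 2))
Pow(Add(Function('T')(-721, 1443), Mul(2851, 2568)), -1) = Pow(Add(Pow(Add(-26, -721, 1443), 2), Mul(2851, 2568)), -1) = Pow(Add(Pow(696, 2), 7321368), -1) = Pow(Add(484416, 7321368), -1) = Pow(7805784, -1) = Rational(1, 7805784)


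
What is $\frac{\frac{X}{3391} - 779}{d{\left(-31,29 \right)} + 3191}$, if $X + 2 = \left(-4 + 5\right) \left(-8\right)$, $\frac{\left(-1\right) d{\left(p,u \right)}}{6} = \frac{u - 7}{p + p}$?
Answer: $- \frac{81889569}{335664917} \approx -0.24396$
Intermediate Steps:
$d{\left(p,u \right)} = - \frac{3 \left(-7 + u\right)}{p}$ ($d{\left(p,u \right)} = - 6 \frac{u - 7}{p + p} = - 6 \frac{-7 + u}{2 p} = - \frac{3 \left(-7 + u\right)}{p}$)
$X = -10$ ($X = -2 + \left(-4 + 5\right) \left(-8\right) = -2 + 1 \left(-8\right) = -2 - 8 = -10$)
$\frac{\frac{X}{3391} - 779}{d{\left(-31,29 \right)} + 3191} = \frac{- \frac{10}{3391} - 779}{\frac{3 \left(7 - 29\right)}{-31} + 3191} = \frac{\left(-10\right) \frac{1}{3391} - 779}{3 \left(- \frac{1}{31}\right) \left(7 - 29\right) + 3191} = \frac{- \frac{10}{3391} - 779}{3 \left(- \frac{1}{31}\right) \left(-22\right) + 3191} = - \frac{2641599}{3391 \left(\frac{66}{31} + 3191\right)} = - \frac{2641599}{3391 \cdot \frac{98987}{31}} = \left(- \frac{2641599}{3391}\right) \frac{31}{98987} = - \frac{81889569}{335664917}$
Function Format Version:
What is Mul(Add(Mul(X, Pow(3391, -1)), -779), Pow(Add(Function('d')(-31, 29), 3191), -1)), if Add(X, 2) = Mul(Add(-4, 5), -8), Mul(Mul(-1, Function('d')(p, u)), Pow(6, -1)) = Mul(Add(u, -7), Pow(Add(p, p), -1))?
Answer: Rational(-81889569, 335664917) ≈ -0.24396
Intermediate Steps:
Function('d')(p, u) = Mul(-3, Pow(p, -1), Add(-7, u)) (Function('d')(p, u) = Mul(-6, Mul(Add(u, -7), Pow(Add(p, p), -1))) = Mul(-6, Mul(Add(-7, u), Pow(Mul(2, p), -1))) = Mul(-6, Mul(Add(-7, u), Mul(Rational(1, 2), Pow(p, -1)))) = Mul(-6, Mul(Rational(1, 2), Pow(p, -1), Add(-7, u))) = Mul(-3, Pow(p, -1), Add(-7, u)))
X = -10 (X = Add(-2, Mul(Add(-4, 5), -8)) = Add(-2, Mul(1, -8)) = Add(-2, -8) = -10)
Mul(Add(Mul(X, Pow(3391, -1)), -779), Pow(Add(Function('d')(-31, 29), 3191), -1)) = Mul(Add(Mul(-10, Pow(3391, -1)), -779), Pow(Add(Mul(3, Pow(-31, -1), Add(7, Mul(-1, 29))), 3191), -1)) = Mul(Add(Mul(-10, Rational(1, 3391)), -779), Pow(Add(Mul(3, Rational(-1, 31), Add(7, -29)), 3191), -1)) = Mul(Add(Rational(-10, 3391), -779), Pow(Add(Mul(3, Rational(-1, 31), -22), 3191), -1)) = Mul(Rational(-2641599, 3391), Pow(Add(Rational(66, 31), 3191), -1)) = Mul(Rational(-2641599, 3391), Pow(Rational(98987, 31), -1)) = Mul(Rational(-2641599, 3391), Rational(31, 98987)) = Rational(-81889569, 335664917)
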